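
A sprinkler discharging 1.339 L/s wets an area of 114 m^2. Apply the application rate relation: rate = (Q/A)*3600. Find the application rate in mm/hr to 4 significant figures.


rate = (1.339 / 114) * 3600 = 42.28 mm/hr
Therefore the application rate = 42.28 mm/hr.


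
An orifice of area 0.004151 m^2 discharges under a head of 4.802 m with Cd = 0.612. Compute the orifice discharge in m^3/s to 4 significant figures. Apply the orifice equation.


Approach: apply the orifice equation, Q = Cd*A*sqrt(2*g*h).
Q = 0.612 * 0.004151 * sqrt(2*9.81*4.802) = 0.02466 m^3/s
Therefore the orifice discharge = 0.02466 m^3/s.


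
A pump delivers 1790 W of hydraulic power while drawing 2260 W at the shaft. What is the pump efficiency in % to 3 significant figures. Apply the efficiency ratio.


Approach: apply the efficiency ratio, eta = (P_out/P_in)*100.
eta = (1790 / 2260) * 100 = 79.2 %
Therefore the pump efficiency = 79.2 %.


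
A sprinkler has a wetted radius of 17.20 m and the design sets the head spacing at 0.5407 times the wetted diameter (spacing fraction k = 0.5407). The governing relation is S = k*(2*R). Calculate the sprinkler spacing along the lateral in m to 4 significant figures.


S = 0.5407 * (2 * 17.20) = 18.60 m
Therefore the sprinkler spacing along the lateral = 18.60 m.


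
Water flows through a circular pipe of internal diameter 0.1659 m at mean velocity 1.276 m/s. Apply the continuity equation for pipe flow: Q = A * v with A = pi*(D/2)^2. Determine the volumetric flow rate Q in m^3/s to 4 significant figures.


A = pi*(0.1659/2)^2 = 0.0216164 m^2
Q = 0.0216164 * 1.276 = 0.02758 m^3/s
Therefore the volumetric flow rate Q = 0.02758 m^3/s.


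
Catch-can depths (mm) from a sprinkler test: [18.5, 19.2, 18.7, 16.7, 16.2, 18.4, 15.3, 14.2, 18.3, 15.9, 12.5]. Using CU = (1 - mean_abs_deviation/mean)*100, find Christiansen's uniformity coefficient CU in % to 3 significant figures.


mean = 16.718 mm
mean |d_i - mean| = 1.7289 mm
CU = (1 - 1.7289/16.718)*100 = 89.7 %
Therefore Christiansen's uniformity coefficient CU = 89.7 %.


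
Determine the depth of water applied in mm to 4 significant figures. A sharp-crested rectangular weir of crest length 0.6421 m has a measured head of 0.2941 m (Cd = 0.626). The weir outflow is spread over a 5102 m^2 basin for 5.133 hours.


Approach: apply the rectangular weir equation with a volume-to-depth conversion, Q = (2/3)*Cd*L*sqrt(2g)*H^1.5; d = Q*t/A * 1000.
Step 1 — weir discharge:
  Q = (2/3)*0.626*0.6421*sqrt(2*9.81)*0.2941^1.5 = 0.189312 m^3/s
Step 2 — volume: V = 0.189312 * 5.133*3600 = 3498.26 m^3
Step 3 — depth: d = V/A * 1000 = 3498.26/5102 * 1000 = 685.7 mm
Therefore the depth of water applied = 685.7 mm.


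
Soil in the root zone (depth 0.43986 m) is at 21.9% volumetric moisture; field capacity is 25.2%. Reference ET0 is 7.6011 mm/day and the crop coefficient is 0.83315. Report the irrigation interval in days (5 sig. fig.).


Approach: apply soil-water budget scheduling, SMD = (FC-theta)/100*depth*1000; ETc = ET0*Kc; interval = SMD/ETc.
Step 1 — soil moisture deficit:
  SMD = (25.2 - 21.9)/100 * 0.43986 * 1000 = 14.51538 mm
Step 2 — daily crop ET (ETc = ET0*Kc):
  ETc = 7.6011 * 0.83315 = 6.332856 mm/day
Step 3 — irrigation interval (SMD/ETc):
  interval = 14.51538 / 6.332856 = 2.2921 days
Therefore the irrigation interval = 2.2921 days.


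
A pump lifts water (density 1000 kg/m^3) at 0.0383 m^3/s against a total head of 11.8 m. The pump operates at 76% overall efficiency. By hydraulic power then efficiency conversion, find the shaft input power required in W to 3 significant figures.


Approach: apply hydraulic power then efficiency conversion, P = rho*g*Q*H; P_in = P/eta.
Step 1 — hydraulic power (P = rho*g*Q*H):
  P = 1000 * 9.81 * 0.0383 * 11.8 = 4433.5 W
Step 2 — input power: P_in = P/eta = 4433.5 / 0.76 = 5830 W
Therefore the shaft input power required = 5830 W.


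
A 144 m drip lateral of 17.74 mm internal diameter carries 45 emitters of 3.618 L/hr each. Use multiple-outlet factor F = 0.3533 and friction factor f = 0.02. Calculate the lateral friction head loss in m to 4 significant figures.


Approach: apply Darcy-Weisbach with the multiple-outlet F-factor, Q = n*q/(3600*1000) m^3/s; v = Q/A; hf = F*f*(L/D)*(v^2/(2g)).
Q = 45*3.618/(3600*1000) = 4.52250e-05 m^3/s
A = pi*(17.74e-3/2)^2 = 2.47171e-04 m^2, so v = Q/A = 0.182971 m/s
hf = 0.3533*0.02*(144/0.01774)*(0.182971^2/(2*9.81)) = 0.09787 m
Therefore the lateral friction head loss = 0.09787 m.


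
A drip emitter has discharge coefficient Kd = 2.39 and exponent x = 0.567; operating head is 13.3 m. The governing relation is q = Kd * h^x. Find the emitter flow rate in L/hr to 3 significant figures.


q = 2.39 * 13.3^0.567 = 10.4 L/hr
Therefore the emitter flow rate = 10.4 L/hr.


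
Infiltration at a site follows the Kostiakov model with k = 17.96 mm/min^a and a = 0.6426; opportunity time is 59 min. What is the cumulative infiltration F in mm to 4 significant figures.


Approach: apply the Kostiakov infiltration equation, F = k*t^a.
F = 17.96 * 59^0.6426 = 246.7 mm
Therefore the cumulative infiltration F = 246.7 mm.


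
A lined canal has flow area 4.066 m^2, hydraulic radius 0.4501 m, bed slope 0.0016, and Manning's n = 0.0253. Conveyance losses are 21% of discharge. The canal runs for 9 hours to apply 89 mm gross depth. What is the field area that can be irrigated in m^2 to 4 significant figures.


Approach: apply Manning's equation with a conveyance and depth budget, Q = (1/n)*A*R^(2/3)*S^(1/2); Q_field = Q*(1-loss); Area = Q_field*t/(d/1000).
Step 1 — canal discharge (Manning's equation):
  Q = (1/0.0253) * 4.066 * 0.4501^(2/3) * 0.0016^(1/2) = 3.77554 m^3/s
Step 2 — delivered flow: Q_field = 3.77554*(1 - 21/100) = 2.98268 m^3/s
Step 3 — volume delivered: V = 2.98268 * 9*3600 = 96638.8 m^3
Step 4 — area served: A = V / (depth/1000) = 96638.8 / 0.089 = 1086000 m^2
Therefore the field area that can be irrigated = 1086000 m^2.


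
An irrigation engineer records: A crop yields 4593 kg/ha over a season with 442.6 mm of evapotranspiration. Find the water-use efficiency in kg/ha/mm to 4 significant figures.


Approach: apply the water-use efficiency ratio, WUE = yield/ET.
WUE = 4593 / 442.6 = 10.38 kg/ha/mm
Therefore the water-use efficiency = 10.38 kg/ha/mm.


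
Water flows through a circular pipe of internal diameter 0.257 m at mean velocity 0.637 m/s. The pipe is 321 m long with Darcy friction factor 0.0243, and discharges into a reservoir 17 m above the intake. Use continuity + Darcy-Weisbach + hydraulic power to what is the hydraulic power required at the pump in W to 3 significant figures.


Approach: apply continuity + Darcy-Weisbach + hydraulic power, Q = A*v; hf = f*(L/D)*(v^2/(2g)); H = static + hf; P = rho*g*Q*H.
Step 1 — flow rate (continuity, Q = A*v):
  A = pi*(0.257/2)^2 = 0.051875 m^2
  Q = 0.051875 * 0.637 = 0.033044 m^3/s
Step 2 — friction head loss (Darcy-Weisbach):
  hf = 0.0243 * (321/0.257) * (0.637^2 / (2*9.81))
  hf = 0.62771 m
Step 3 — total head: H = 17 + 0.62771 = 17.628 m
Step 4 — hydraulic power (P = rho*g*Q*H):
  P = 1000 * 9.81 * 0.033044 * 17.628 = 5710 W
Therefore the hydraulic power required at the pump = 5710 W.


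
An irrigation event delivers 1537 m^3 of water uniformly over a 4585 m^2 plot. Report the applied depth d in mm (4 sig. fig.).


Approach: apply depth from volume over area, d = (V/A)*1000.
d = (1537 / 4585) * 1000 = 335.2 mm
Therefore the applied depth d = 335.2 mm.


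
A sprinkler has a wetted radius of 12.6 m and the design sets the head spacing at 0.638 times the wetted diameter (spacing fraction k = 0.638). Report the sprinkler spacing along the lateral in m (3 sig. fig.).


Approach: apply the sprinkler spacing rule (spacing as a fraction of wetted diameter), S = k*(2*R).
S = 0.638 * (2 * 12.6) = 16.1 m
Therefore the sprinkler spacing along the lateral = 16.1 m.


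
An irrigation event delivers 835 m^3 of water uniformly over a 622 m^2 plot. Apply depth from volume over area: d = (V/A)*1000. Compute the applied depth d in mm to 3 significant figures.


d = (835 / 622) * 1000 = 1340 mm
Therefore the applied depth d = 1340 mm.


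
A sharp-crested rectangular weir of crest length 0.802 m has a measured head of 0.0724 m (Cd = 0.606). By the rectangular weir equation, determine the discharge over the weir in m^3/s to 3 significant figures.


Approach: apply the rectangular weir equation, Q = (2/3)*Cd*L*sqrt(2g)*H^1.5.
Q = (2/3)*0.606*0.802*sqrt(2*9.81)*0.0724^1.5 = 0.0280 m^3/s
Therefore the discharge over the weir = 0.0280 m^3/s.


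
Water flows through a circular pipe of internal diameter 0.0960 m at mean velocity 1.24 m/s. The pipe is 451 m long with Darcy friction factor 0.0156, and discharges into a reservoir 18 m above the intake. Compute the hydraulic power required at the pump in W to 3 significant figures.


Approach: apply continuity + Darcy-Weisbach + hydraulic power, Q = A*v; hf = f*(L/D)*(v^2/(2g)); H = static + hf; P = rho*g*Q*H.
Step 1 — flow rate (continuity, Q = A*v):
  A = pi*(0.0960/2)^2 = 0.0072382 m^2
  Q = 0.0072382 * 1.24 = 0.0089754 m^3/s
Step 2 — friction head loss (Darcy-Weisbach):
  hf = 0.0156 * (451/0.0960) * (1.24^2 / (2*9.81))
  hf = 5.7435 m
Step 3 — total head: H = 18 + 5.7435 = 23.743 m
Step 4 — hydraulic power (P = rho*g*Q*H):
  P = 1000 * 9.81 * 0.0089754 * 23.743 = 2090 W
Therefore the hydraulic power required at the pump = 2090 W.


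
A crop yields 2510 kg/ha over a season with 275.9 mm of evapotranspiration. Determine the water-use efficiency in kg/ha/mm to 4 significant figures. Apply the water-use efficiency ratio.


Approach: apply the water-use efficiency ratio, WUE = yield/ET.
WUE = 2510 / 275.9 = 9.097 kg/ha/mm
Therefore the water-use efficiency = 9.097 kg/ha/mm.


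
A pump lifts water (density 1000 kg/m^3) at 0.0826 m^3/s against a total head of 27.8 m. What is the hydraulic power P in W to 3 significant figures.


Approach: apply the hydraulic power relation, P = rho*g*Q*H.
P = 1000 * 9.81 * 0.0826 * 27.8 = 22500 W
Therefore the hydraulic power P = 22500 W.


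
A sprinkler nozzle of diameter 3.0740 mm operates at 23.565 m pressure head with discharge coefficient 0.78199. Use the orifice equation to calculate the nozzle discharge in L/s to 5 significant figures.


Approach: apply the orifice equation, Q = Cd*A*sqrt(2*g*h), A = pi*(d/2)^2.
A = pi*(3.0740e-3/2)^2 = 7.421601e-06 m^2
Q = 0.78199 * 7.421601e-06 * sqrt(2*9.81*23.565) * 1000 = 0.12479 L/s
Therefore the nozzle discharge = 0.12479 L/s.


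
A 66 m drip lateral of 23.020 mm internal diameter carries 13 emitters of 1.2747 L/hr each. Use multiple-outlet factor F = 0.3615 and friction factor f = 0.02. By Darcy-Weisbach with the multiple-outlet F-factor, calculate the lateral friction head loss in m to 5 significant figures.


Approach: apply Darcy-Weisbach with the multiple-outlet F-factor, Q = n*q/(3600*1000) m^3/s; v = Q/A; hf = F*f*(L/D)*(v^2/(2g)).
Q = 13*1.2747/(3600*1000) = 4.603083e-06 m^3/s
A = pi*(23.020e-3/2)^2 = 4.161985e-04 m^2, so v = Q/A = 0.01105983 m/s
hf = 0.3615*0.02*(66/0.023020)*(0.01105983^2/(2*9.81)) = 0.00012923 m
Therefore the lateral friction head loss = 0.00012923 m.


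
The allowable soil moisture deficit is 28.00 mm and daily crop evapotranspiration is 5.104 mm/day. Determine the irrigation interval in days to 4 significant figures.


Approach: apply the irrigation interval relation, interval = SMD / ETc.
interval = 28.00 / 5.104 = 5.486 days
Therefore the irrigation interval = 5.486 days.


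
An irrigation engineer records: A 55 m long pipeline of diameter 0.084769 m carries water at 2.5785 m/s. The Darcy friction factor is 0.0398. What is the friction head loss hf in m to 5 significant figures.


Approach: apply the Darcy-Weisbach equation, hf = f*(L/D)*(v^2/(2g)).
hf = 0.0398 * (55/0.084769) * (2.5785^2 / (2*9.81))
hf = 8.7507 m
Therefore the friction head loss hf = 8.7507 m.


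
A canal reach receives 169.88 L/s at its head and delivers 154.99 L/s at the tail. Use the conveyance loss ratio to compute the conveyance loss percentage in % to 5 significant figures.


Approach: apply the conveyance loss ratio, loss% = ((Q_head - Q_tail)/Q_head)*100.
loss = ((169.88 - 154.99)/169.88)*100 = 8.7650 %
Therefore the conveyance loss percentage = 8.7650 %.


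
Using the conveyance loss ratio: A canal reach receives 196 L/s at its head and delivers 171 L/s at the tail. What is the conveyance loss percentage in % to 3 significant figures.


Approach: apply the conveyance loss ratio, loss% = ((Q_head - Q_tail)/Q_head)*100.
loss = ((196 - 171)/196)*100 = 12.8 %
Therefore the conveyance loss percentage = 12.8 %.


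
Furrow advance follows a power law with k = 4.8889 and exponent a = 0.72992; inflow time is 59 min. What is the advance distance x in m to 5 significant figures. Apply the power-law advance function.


Approach: apply the power-law advance function, x = k*t^a.
x = 4.8889 * 59^0.72992 = 95.894 m
Therefore the advance distance x = 95.894 m.


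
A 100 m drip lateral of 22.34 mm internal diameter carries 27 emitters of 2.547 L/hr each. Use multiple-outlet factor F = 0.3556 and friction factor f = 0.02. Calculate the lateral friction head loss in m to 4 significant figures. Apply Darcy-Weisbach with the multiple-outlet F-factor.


Approach: apply Darcy-Weisbach with the multiple-outlet F-factor, Q = n*q/(3600*1000) m^3/s; v = Q/A; hf = F*f*(L/D)*(v^2/(2g)).
Q = 27*2.547/(3600*1000) = 1.91025e-05 m^3/s
A = pi*(22.34e-3/2)^2 = 3.91973e-04 m^2, so v = Q/A = 0.0487342 m/s
hf = 0.3556*0.02*(100/0.02234)*(0.0487342^2/(2*9.81)) = 0.003854 m
Therefore the lateral friction head loss = 0.003854 m.


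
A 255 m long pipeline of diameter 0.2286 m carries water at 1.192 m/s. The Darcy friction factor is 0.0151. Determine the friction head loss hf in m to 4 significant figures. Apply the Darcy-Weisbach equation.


Approach: apply the Darcy-Weisbach equation, hf = f*(L/D)*(v^2/(2g)).
hf = 0.0151 * (255/0.2286) * (1.192^2 / (2*9.81))
hf = 1.220 m
Therefore the friction head loss hf = 1.220 m.


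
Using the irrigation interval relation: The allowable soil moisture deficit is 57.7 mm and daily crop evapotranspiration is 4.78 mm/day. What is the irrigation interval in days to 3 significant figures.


Approach: apply the irrigation interval relation, interval = SMD / ETc.
interval = 57.7 / 4.78 = 12.1 days
Therefore the irrigation interval = 12.1 days.


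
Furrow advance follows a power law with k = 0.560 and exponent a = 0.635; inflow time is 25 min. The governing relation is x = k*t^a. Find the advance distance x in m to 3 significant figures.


x = 0.560 * 25^0.635 = 4.32 m
Therefore the advance distance x = 4.32 m.


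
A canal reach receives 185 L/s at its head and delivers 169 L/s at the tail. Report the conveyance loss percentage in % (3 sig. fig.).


Approach: apply the conveyance loss ratio, loss% = ((Q_head - Q_tail)/Q_head)*100.
loss = ((185 - 169)/185)*100 = 8.65 %
Therefore the conveyance loss percentage = 8.65 %.


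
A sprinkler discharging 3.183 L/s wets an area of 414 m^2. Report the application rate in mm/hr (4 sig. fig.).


Approach: apply the application rate relation, rate = (Q/A)*3600.
rate = (3.183 / 414) * 3600 = 27.68 mm/hr
Therefore the application rate = 27.68 mm/hr.


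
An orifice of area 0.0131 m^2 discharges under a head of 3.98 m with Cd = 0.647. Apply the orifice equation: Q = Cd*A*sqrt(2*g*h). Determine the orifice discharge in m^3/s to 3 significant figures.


Q = 0.647 * 0.0131 * sqrt(2*9.81*3.98) = 0.0749 m^3/s
Therefore the orifice discharge = 0.0749 m^3/s.


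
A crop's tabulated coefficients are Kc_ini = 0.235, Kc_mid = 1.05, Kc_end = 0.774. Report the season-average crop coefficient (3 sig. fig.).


Approach: apply a simple seasonal average, Kc_avg = (Kc_ini + Kc_mid + Kc_end)/3.
Kc_avg = (0.235 + 1.05 + 0.774)/3 = 0.686
Therefore the season-average crop coefficient = 0.686.


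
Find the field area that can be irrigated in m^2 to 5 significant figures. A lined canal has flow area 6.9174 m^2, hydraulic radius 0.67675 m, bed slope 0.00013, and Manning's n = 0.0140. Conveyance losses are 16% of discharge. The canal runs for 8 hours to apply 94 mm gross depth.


Approach: apply Manning's equation with a conveyance and depth budget, Q = (1/n)*A*R^(2/3)*S^(1/2); Q_field = Q*(1-loss); Area = Q_field*t/(d/1000).
Step 1 — canal discharge (Manning's equation):
  Q = (1/0.0140) * 6.9174 * 0.67675^(2/3) * 0.00013^(1/2) = 4.342489 m^3/s
Step 2 — delivered flow: Q_field = 4.342489*(1 - 16/100) = 3.647691 m^3/s
Step 3 — volume delivered: V = 3.647691 * 8*3600 = 105053.5 m^3
Step 4 — area served: A = V / (depth/1000) = 105053.5 / 0.094 = 1117600 m^2
Therefore the field area that can be irrigated = 1117600 m^2.


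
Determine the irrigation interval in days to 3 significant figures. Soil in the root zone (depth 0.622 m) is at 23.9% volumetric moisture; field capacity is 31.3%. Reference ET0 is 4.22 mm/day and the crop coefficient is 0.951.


Approach: apply soil-water budget scheduling, SMD = (FC-theta)/100*depth*1000; ETc = ET0*Kc; interval = SMD/ETc.
Step 1 — soil moisture deficit:
  SMD = (31.3 - 23.9)/100 * 0.622 * 1000 = 46.028 mm
Step 2 — daily crop ET (ETc = ET0*Kc):
  ETc = 4.22 * 0.951 = 4.0132 mm/day
Step 3 — irrigation interval (SMD/ETc):
  interval = 46.028 / 4.0132 = 11.5 days
Therefore the irrigation interval = 11.5 days.


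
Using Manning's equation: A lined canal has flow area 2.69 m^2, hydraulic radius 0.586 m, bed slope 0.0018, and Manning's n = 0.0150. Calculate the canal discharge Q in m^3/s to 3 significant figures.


Approach: apply Manning's equation, Q = (1/n)*A*R^(2/3)*S^(1/2).
Q = (1/0.0150) * 2.69 * 0.586^(2/3) * 0.0018^(1/2) = 5.33 m^3/s
Therefore the canal discharge Q = 5.33 m^3/s.


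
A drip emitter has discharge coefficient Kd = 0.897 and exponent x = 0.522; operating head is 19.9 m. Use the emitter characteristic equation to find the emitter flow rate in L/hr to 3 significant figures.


Approach: apply the emitter characteristic equation, q = Kd * h^x.
q = 0.897 * 19.9^0.522 = 4.27 L/hr
Therefore the emitter flow rate = 4.27 L/hr.


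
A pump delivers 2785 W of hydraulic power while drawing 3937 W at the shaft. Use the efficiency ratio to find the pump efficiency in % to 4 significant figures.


Approach: apply the efficiency ratio, eta = (P_out/P_in)*100.
eta = (2785 / 3937) * 100 = 70.74 %
Therefore the pump efficiency = 70.74 %.


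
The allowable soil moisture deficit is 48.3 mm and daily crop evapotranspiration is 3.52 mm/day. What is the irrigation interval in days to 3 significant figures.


Approach: apply the irrigation interval relation, interval = SMD / ETc.
interval = 48.3 / 3.52 = 13.7 days
Therefore the irrigation interval = 13.7 days.


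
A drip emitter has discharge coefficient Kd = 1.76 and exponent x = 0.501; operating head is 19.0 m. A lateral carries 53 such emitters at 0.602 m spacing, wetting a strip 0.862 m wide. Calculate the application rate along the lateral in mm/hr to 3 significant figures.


Approach: apply the emitter equation with a lateral mass balance, q = Kd*h^x; Q = n*q; rate = Q/(n*spacing*width).
Step 1 — single emitter flow (q = Kd*h^x):
  q = 1.76 * 19.0^0.501 = 7.6943 L/hr
Step 2 — total lateral flow: Q = 53 * 7.6943 = 407.80 L/hr
Step 3 — wetted area: A = 53 * 0.602 * 0.862 = 27.503 m^2
Step 4 — application rate: Q/A = 407.80/27.503 = 14.8 mm/hr
Therefore the application rate along the lateral = 14.8 mm/hr.


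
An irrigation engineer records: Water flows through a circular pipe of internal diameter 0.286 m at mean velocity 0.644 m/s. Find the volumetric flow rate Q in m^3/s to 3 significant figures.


Approach: apply the continuity equation for pipe flow, Q = A * v with A = pi*(D/2)^2.
A = pi*(0.286/2)^2 = 0.064242 m^2
Q = 0.064242 * 0.644 = 0.0414 m^3/s
Therefore the volumetric flow rate Q = 0.0414 m^3/s.


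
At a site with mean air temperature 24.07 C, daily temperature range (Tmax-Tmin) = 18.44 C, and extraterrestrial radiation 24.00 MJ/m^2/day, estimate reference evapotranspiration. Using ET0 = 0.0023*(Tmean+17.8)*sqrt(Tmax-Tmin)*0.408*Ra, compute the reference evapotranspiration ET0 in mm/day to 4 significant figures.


ET0 = 0.0023*(24.07+17.8)*sqrt(18.44)*0.408*24.00 = 4.049 mm/day
Therefore the reference evapotranspiration ET0 = 4.049 mm/day.


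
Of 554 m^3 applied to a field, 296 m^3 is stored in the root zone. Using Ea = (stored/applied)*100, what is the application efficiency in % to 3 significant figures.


Ea = (296/554)*100 = 53.4 %
Therefore the application efficiency = 53.4 %.


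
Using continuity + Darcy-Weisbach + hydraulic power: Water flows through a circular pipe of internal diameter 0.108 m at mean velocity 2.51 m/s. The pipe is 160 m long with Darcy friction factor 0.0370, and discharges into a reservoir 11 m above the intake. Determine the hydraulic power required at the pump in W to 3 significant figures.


Approach: apply continuity + Darcy-Weisbach + hydraulic power, Q = A*v; hf = f*(L/D)*(v^2/(2g)); H = static + hf; P = rho*g*Q*H.
Step 1 — flow rate (continuity, Q = A*v):
  A = pi*(0.108/2)^2 = 0.0091609 m^2
  Q = 0.0091609 * 2.51 = 0.022994 m^3/s
Step 2 — friction head loss (Darcy-Weisbach):
  hf = 0.0370 * (160/0.108) * (2.51^2 / (2*9.81))
  hf = 17.601 m
Step 3 — total head: H = 11 + 17.601 = 28.601 m
Step 4 — hydraulic power (P = rho*g*Q*H):
  P = 1000 * 9.81 * 0.022994 * 28.601 = 6450 W
Therefore the hydraulic power required at the pump = 6450 W.


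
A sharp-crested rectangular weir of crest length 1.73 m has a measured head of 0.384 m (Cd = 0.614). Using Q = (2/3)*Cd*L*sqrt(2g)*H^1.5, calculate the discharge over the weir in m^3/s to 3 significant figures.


Q = (2/3)*0.614*1.73*sqrt(2*9.81)*0.384^1.5 = 0.746 m^3/s
Therefore the discharge over the weir = 0.746 m^3/s.


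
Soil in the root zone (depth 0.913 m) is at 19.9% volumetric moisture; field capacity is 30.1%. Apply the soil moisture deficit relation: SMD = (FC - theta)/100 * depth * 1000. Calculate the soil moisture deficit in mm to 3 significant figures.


SMD = (30.1 - 19.9)/100 * 0.913 * 1000 = 93.1 mm
Therefore the soil moisture deficit = 93.1 mm.


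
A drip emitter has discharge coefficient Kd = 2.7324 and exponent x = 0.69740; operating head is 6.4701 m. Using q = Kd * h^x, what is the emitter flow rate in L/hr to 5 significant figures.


q = 2.7324 * 6.4701^0.69740 = 10.048 L/hr
Therefore the emitter flow rate = 10.048 L/hr.


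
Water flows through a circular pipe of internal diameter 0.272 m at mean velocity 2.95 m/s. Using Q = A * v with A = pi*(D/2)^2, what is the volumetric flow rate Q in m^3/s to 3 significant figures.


A = pi*(0.272/2)^2 = 0.058107 m^2
Q = 0.058107 * 2.95 = 0.171 m^3/s
Therefore the volumetric flow rate Q = 0.171 m^3/s.


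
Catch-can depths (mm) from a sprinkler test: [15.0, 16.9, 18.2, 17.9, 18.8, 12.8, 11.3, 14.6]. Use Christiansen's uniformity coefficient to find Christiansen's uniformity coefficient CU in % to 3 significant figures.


Approach: apply Christiansen's uniformity coefficient, CU = (1 - mean_abs_deviation/mean)*100.
mean = 15.688 mm
mean |d_i - mean| = 2.2625 mm
CU = (1 - 2.2625/15.688)*100 = 85.6 %
Therefore Christiansen's uniformity coefficient CU = 85.6 %.


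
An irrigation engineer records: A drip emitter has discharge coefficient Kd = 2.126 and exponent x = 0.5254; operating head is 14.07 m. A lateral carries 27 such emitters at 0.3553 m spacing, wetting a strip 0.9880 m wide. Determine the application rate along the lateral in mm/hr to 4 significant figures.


Approach: apply the emitter equation with a lateral mass balance, q = Kd*h^x; Q = n*q; rate = Q/(n*spacing*width).
Step 1 — single emitter flow (q = Kd*h^x):
  q = 2.126 * 14.07^0.5254 = 8.52858 L/hr
Step 2 — total lateral flow: Q = 27 * 8.52858 = 230.272 L/hr
Step 3 — wetted area: A = 27 * 0.3553 * 0.9880 = 9.47798 m^2
Step 4 — application rate: Q/A = 230.272/9.47798 = 24.30 mm/hr
Therefore the application rate along the lateral = 24.30 mm/hr.


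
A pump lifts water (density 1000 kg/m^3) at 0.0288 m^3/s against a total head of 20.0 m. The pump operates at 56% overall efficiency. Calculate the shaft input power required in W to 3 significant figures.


Approach: apply hydraulic power then efficiency conversion, P = rho*g*Q*H; P_in = P/eta.
Step 1 — hydraulic power (P = rho*g*Q*H):
  P = 1000 * 9.81 * 0.0288 * 20.0 = 5650.6 W
Step 2 — input power: P_in = P/eta = 5650.6 / 0.56 = 10100 W
Therefore the shaft input power required = 10100 W.


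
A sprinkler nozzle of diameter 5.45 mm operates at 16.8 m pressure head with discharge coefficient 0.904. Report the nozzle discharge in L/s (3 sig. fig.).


Approach: apply the orifice equation, Q = Cd*A*sqrt(2*g*h), A = pi*(d/2)^2.
A = pi*(5.45e-3/2)^2 = 2.3328e-05 m^2
Q = 0.904 * 2.3328e-05 * sqrt(2*9.81*16.8) * 1000 = 0.383 L/s
Therefore the nozzle discharge = 0.383 L/s.


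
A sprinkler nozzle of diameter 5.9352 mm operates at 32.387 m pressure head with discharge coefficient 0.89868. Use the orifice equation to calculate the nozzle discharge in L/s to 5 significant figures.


Approach: apply the orifice equation, Q = Cd*A*sqrt(2*g*h), A = pi*(d/2)^2.
A = pi*(5.9352e-3/2)^2 = 2.766691e-05 m^2
Q = 0.89868 * 2.766691e-05 * sqrt(2*9.81*32.387) * 1000 = 0.62676 L/s
Therefore the nozzle discharge = 0.62676 L/s.


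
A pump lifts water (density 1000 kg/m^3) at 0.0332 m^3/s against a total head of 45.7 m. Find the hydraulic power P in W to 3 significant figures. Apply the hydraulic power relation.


Approach: apply the hydraulic power relation, P = rho*g*Q*H.
P = 1000 * 9.81 * 0.0332 * 45.7 = 14900 W
Therefore the hydraulic power P = 14900 W.


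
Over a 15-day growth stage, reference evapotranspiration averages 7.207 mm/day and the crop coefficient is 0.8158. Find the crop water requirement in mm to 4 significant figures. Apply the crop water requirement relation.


Approach: apply the crop water requirement relation, CWR = ET0 * Kc * days.
CWR = 7.207 * 0.8158 * 15 = 88.19 mm
Therefore the crop water requirement = 88.19 mm.


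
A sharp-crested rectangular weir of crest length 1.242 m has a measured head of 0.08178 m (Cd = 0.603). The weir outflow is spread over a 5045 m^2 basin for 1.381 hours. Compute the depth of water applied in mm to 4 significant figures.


Approach: apply the rectangular weir equation with a volume-to-depth conversion, Q = (2/3)*Cd*L*sqrt(2g)*H^1.5; d = Q*t/A * 1000.
Step 1 — weir discharge:
  Q = (2/3)*0.603*1.242*sqrt(2*9.81)*0.08178^1.5 = 0.0517211 m^3/s
Step 2 — volume: V = 0.0517211 * 1.381*3600 = 257.137 m^3
Step 3 — depth: d = V/A * 1000 = 257.137/5045 * 1000 = 50.97 mm
Therefore the depth of water applied = 50.97 mm.


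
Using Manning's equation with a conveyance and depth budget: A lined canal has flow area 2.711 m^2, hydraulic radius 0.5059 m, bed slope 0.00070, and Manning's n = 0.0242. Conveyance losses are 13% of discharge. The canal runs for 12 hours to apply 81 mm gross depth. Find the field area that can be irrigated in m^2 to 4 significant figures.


Approach: apply Manning's equation with a conveyance and depth budget, Q = (1/n)*A*R^(2/3)*S^(1/2); Q_field = Q*(1-loss); Area = Q_field*t/(d/1000).
Step 1 — canal discharge (Manning's equation):
  Q = (1/0.0242) * 2.711 * 0.5059^(2/3) * 0.00070^(1/2) = 1.88180 m^3/s
Step 2 — delivered flow: Q_field = 1.88180*(1 - 13/100) = 1.63716 m^3/s
Step 3 — volume delivered: V = 1.63716 * 12*3600 = 70725.5 m^3
Step 4 — area served: A = V / (depth/1000) = 70725.5 / 0.081 = 873200 m^2
Therefore the field area that can be irrigated = 873200 m^2.


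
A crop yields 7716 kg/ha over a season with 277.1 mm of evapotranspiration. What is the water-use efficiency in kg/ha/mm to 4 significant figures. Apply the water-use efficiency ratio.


Approach: apply the water-use efficiency ratio, WUE = yield/ET.
WUE = 7716 / 277.1 = 27.85 kg/ha/mm
Therefore the water-use efficiency = 27.85 kg/ha/mm.


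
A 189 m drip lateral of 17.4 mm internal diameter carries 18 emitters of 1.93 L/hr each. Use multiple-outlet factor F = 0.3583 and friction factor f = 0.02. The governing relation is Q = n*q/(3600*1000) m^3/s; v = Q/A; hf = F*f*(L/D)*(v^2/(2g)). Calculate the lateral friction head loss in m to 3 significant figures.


Q = 18*1.93/(3600*1000) = 9.6500e-06 m^3/s
A = pi*(17.4e-3/2)^2 = 2.3779e-04 m^2, so v = Q/A = 0.040583 m/s
hf = 0.3583*0.02*(189/0.0174)*(0.040583^2/(2*9.81)) = 0.00653 m
Therefore the lateral friction head loss = 0.00653 m.


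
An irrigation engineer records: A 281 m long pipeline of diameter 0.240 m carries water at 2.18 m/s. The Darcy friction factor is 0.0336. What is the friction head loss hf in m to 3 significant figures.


Approach: apply the Darcy-Weisbach equation, hf = f*(L/D)*(v^2/(2g)).
hf = 0.0336 * (281/0.240) * (2.18^2 / (2*9.81))
hf = 9.53 m
Therefore the friction head loss hf = 9.53 m.


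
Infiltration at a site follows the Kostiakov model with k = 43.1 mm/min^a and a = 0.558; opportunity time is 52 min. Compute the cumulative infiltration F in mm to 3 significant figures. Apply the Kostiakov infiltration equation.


Approach: apply the Kostiakov infiltration equation, F = k*t^a.
F = 43.1 * 52^0.558 = 391 mm
Therefore the cumulative infiltration F = 391 mm.


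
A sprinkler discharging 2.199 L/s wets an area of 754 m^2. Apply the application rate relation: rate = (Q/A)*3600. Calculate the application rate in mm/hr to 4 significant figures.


rate = (2.199 / 754) * 3600 = 10.50 mm/hr
Therefore the application rate = 10.50 mm/hr.


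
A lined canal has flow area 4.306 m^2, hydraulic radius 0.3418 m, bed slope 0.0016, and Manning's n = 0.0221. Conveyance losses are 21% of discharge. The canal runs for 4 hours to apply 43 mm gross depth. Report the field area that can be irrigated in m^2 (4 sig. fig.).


Approach: apply Manning's equation with a conveyance and depth budget, Q = (1/n)*A*R^(2/3)*S^(1/2); Q_field = Q*(1-loss); Area = Q_field*t/(d/1000).
Step 1 — canal discharge (Manning's equation):
  Q = (1/0.0221) * 4.306 * 0.3418^(2/3) * 0.0016^(1/2) = 3.80998 m^3/s
Step 2 — delivered flow: Q_field = 3.80998*(1 - 21/100) = 3.00989 m^3/s
Step 3 — volume delivered: V = 3.00989 * 4*3600 = 43342.4 m^3
Step 4 — area served: A = V / (depth/1000) = 43342.4 / 0.043 = 1008000 m^2
Therefore the field area that can be irrigated = 1008000 m^2.


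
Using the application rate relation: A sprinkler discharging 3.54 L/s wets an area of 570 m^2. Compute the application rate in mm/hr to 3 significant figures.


Approach: apply the application rate relation, rate = (Q/A)*3600.
rate = (3.54 / 570) * 3600 = 22.4 mm/hr
Therefore the application rate = 22.4 mm/hr.


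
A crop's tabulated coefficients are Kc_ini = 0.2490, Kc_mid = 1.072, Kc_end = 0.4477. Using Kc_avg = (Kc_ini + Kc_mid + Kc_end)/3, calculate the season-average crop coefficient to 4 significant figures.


Kc_avg = (0.2490 + 1.072 + 0.4477)/3 = 0.5896
Therefore the season-average crop coefficient = 0.5896.


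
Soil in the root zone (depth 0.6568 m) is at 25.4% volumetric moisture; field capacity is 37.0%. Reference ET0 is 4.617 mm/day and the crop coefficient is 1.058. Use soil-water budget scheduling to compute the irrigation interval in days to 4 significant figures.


Approach: apply soil-water budget scheduling, SMD = (FC-theta)/100*depth*1000; ETc = ET0*Kc; interval = SMD/ETc.
Step 1 — soil moisture deficit:
  SMD = (37.0 - 25.4)/100 * 0.6568 * 1000 = 76.1888 mm
Step 2 — daily crop ET (ETc = ET0*Kc):
  ETc = 4.617 * 1.058 = 4.88479 mm/day
Step 3 — irrigation interval (SMD/ETc):
  interval = 76.1888 / 4.88479 = 15.60 days
Therefore the irrigation interval = 15.60 days.


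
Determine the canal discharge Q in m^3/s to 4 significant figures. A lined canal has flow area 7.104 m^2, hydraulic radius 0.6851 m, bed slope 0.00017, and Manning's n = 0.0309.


Approach: apply Manning's equation, Q = (1/n)*A*R^(2/3)*S^(1/2).
Q = (1/0.0309) * 7.104 * 0.6851^(2/3) * 0.00017^(1/2) = 2.330 m^3/s
Therefore the canal discharge Q = 2.330 m^3/s.


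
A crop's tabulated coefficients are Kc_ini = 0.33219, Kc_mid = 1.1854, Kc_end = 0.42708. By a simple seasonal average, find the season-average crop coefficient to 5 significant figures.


Approach: apply a simple seasonal average, Kc_avg = (Kc_ini + Kc_mid + Kc_end)/3.
Kc_avg = (0.33219 + 1.1854 + 0.42708)/3 = 0.64822
Therefore the season-average crop coefficient = 0.64822.


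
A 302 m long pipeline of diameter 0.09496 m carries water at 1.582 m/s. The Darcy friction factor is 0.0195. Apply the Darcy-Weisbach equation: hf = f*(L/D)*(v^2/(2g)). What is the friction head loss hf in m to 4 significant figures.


hf = 0.0195 * (302/0.09496) * (1.582^2 / (2*9.81))
hf = 7.911 m
Therefore the friction head loss hf = 7.911 m.


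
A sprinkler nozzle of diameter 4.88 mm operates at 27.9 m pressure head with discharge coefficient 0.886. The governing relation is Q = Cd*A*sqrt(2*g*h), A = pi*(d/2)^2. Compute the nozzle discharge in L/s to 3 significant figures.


A = pi*(4.88e-3/2)^2 = 1.8704e-05 m^2
Q = 0.886 * 1.8704e-05 * sqrt(2*9.81*27.9) * 1000 = 0.388 L/s
Therefore the nozzle discharge = 0.388 L/s.


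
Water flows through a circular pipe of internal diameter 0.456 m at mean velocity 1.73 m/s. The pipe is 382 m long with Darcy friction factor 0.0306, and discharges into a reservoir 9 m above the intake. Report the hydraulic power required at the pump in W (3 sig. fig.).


Approach: apply continuity + Darcy-Weisbach + hydraulic power, Q = A*v; hf = f*(L/D)*(v^2/(2g)); H = static + hf; P = rho*g*Q*H.
Step 1 — flow rate (continuity, Q = A*v):
  A = pi*(0.456/2)^2 = 0.16331 m^2
  Q = 0.16331 * 1.73 = 0.28253 m^3/s
Step 2 — friction head loss (Darcy-Weisbach):
  hf = 0.0306 * (382/0.456) * (1.73^2 / (2*9.81))
  hf = 3.9103 m
Step 3 — total head: H = 9 + 3.9103 = 12.910 m
Step 4 — hydraulic power (P = rho*g*Q*H):
  P = 1000 * 9.81 * 0.28253 * 12.910 = 35800 W
Therefore the hydraulic power required at the pump = 35800 W.


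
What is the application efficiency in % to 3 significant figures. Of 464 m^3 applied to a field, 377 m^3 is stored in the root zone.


Approach: apply the application efficiency ratio, Ea = (stored/applied)*100.
Ea = (377/464)*100 = 81.2 %
Therefore the application efficiency = 81.2 %.


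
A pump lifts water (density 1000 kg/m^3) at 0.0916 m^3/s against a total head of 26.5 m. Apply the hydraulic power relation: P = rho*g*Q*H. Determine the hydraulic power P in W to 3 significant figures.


P = 1000 * 9.81 * 0.0916 * 26.5 = 23800 W
Therefore the hydraulic power P = 23800 W.


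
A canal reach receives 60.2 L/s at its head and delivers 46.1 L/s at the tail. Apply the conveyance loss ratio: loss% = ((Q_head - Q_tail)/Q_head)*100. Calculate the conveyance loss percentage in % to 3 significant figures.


loss = ((60.2 - 46.1)/60.2)*100 = 23.4 %
Therefore the conveyance loss percentage = 23.4 %.


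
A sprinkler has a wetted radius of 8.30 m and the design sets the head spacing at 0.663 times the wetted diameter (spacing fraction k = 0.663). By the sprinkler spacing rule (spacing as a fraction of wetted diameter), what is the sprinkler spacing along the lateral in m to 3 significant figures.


Approach: apply the sprinkler spacing rule (spacing as a fraction of wetted diameter), S = k*(2*R).
S = 0.663 * (2 * 8.30) = 11.0 m
Therefore the sprinkler spacing along the lateral = 11.0 m.


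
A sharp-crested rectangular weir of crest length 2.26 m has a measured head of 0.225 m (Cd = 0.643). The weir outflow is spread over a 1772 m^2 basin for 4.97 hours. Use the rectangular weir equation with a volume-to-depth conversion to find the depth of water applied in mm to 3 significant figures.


Approach: apply the rectangular weir equation with a volume-to-depth conversion, Q = (2/3)*Cd*L*sqrt(2g)*H^1.5; d = Q*t/A * 1000.
Step 1 — weir discharge:
  Q = (2/3)*0.643*2.26*sqrt(2*9.81)*0.225^1.5 = 0.45799 m^3/s
Step 2 — volume: V = 0.45799 * 4.97*3600 = 8194.3 m^3
Step 3 — depth: d = V/A * 1000 = 8194.3/1772 * 1000 = 4620 mm
Therefore the depth of water applied = 4620 mm.


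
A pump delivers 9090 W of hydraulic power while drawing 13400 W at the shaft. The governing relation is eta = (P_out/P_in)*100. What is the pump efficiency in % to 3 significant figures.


eta = (9090 / 13400) * 100 = 67.8 %
Therefore the pump efficiency = 67.8 %.


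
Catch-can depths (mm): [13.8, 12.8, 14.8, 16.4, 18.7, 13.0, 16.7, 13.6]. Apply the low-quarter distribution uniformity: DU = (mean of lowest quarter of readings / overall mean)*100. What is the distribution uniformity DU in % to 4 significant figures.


sorted lowest 2 of 8: [12.8, 13.0] -> mean = 12.9000 mm
overall mean = 14.9750 mm
DU = (12.9000/14.9750)*100 = 86.14 %
Therefore the distribution uniformity DU = 86.14 %.


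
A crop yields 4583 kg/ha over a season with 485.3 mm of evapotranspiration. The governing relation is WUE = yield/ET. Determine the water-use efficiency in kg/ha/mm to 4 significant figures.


WUE = 4583 / 485.3 = 9.444 kg/ha/mm
Therefore the water-use efficiency = 9.444 kg/ha/mm.


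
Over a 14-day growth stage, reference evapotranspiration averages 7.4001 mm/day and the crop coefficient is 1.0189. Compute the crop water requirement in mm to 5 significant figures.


Approach: apply the crop water requirement relation, CWR = ET0 * Kc * days.
CWR = 7.4001 * 1.0189 * 14 = 105.56 mm
Therefore the crop water requirement = 105.56 mm.


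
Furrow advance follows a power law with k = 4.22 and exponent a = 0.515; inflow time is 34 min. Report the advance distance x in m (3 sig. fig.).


Approach: apply the power-law advance function, x = k*t^a.
x = 4.22 * 34^0.515 = 25.9 m
Therefore the advance distance x = 25.9 m.


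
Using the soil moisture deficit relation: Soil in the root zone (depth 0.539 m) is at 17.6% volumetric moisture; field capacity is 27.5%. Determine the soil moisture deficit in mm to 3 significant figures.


Approach: apply the soil moisture deficit relation, SMD = (FC - theta)/100 * depth * 1000.
SMD = (27.5 - 17.6)/100 * 0.539 * 1000 = 53.4 mm
Therefore the soil moisture deficit = 53.4 mm.


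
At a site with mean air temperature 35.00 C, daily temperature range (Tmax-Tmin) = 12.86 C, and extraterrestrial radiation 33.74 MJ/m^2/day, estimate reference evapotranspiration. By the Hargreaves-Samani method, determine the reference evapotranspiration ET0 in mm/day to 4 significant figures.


Approach: apply the Hargreaves-Samani method, ET0 = 0.0023*(Tmean+17.8)*sqrt(Tmax-Tmin)*0.408*Ra.
ET0 = 0.0023*(35.00+17.8)*sqrt(12.86)*0.408*33.74 = 5.995 mm/day
Therefore the reference evapotranspiration ET0 = 5.995 mm/day.


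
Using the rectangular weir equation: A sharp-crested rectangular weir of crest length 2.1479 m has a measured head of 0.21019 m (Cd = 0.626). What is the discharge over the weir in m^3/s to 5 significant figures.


Approach: apply the rectangular weir equation, Q = (2/3)*Cd*L*sqrt(2g)*H^1.5.
Q = (2/3)*0.626*2.1479*sqrt(2*9.81)*0.21019^1.5 = 0.38262 m^3/s
Therefore the discharge over the weir = 0.38262 m^3/s.


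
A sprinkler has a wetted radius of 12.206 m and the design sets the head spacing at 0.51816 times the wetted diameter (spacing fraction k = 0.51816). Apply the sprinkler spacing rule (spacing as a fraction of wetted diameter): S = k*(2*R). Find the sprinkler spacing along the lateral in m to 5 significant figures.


S = 0.51816 * (2 * 12.206) = 12.649 m
Therefore the sprinkler spacing along the lateral = 12.649 m.


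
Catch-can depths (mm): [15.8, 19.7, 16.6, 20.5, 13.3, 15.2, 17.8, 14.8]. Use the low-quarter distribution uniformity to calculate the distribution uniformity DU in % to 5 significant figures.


Approach: apply the low-quarter distribution uniformity, DU = (mean of lowest quarter of readings / overall mean)*100.
sorted lowest 2 of 8: [13.3, 14.8] -> mean = 14.05000 mm
overall mean = 16.71250 mm
DU = (14.05000/16.71250)*100 = 84.069 %
Therefore the distribution uniformity DU = 84.069 %.
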